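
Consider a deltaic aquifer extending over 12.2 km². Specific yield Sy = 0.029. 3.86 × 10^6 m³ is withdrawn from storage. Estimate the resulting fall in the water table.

A = 12.2 km² = 1.22 × 10^7 m²
Δh = ΔV / (Sy × A) = 3.86 × 10^6 m³ / (0.029 × 1.22 × 10^7 m²) = 10.91 m

Δh ≈ 10.9 m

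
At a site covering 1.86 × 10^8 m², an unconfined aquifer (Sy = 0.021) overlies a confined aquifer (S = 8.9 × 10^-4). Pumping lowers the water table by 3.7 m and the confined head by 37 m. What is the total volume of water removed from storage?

ΔV ≈ 2.06 × 10^7 m³

Unconfined: ΔV_u = Sy × A × Δh_u = 0.021 × 1.86 × 10^8 × 3.7 = 1.445 × 10^7 m³
Confined: ΔV_c = S × A × Δh_c = 8.9 × 10^-4 × 1.86 × 10^8 × 37 = 6.125 × 10^6 m³
Total ΔV = 1.445 × 10^7 + 6.125 × 10^6 = 2.058 × 10^7 m³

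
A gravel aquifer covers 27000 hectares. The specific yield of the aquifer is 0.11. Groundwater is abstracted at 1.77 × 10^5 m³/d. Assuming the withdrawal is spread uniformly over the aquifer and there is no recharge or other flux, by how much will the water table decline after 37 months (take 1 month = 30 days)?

A = 27000 hectares = 2.7 × 10^8 m²
t = 37 months = 1110 d
ΔV = Q × t = 1.77 × 10^5 m³/d × 1110 d = 1.965 × 10^8 m³
Δh = ΔV / (Sy × A) = 1.965 × 10^8 / (0.11 × 2.7 × 10^8) = 6.615 m

Δh ≈ 6.62 m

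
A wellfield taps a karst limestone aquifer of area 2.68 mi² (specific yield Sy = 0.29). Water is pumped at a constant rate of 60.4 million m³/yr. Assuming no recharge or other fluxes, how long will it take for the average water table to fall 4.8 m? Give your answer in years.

t ≈ 0.16 years

A = 2.68 mi² = 6.941 × 10^6 m²
ΔV = Sy × A × Δh = 0.29 × 6.941 × 10^6 × 4.8 = 9.662 × 10^6 m³
Q = 60.4 million m³/yr = 1.655 × 10^5 m³/d
t = ΔV / Q = 9.662 × 10^6 m³ / 1.655 × 10^5 m³/d = 58.39 d
t = 58.39 d ≈ 0.16 years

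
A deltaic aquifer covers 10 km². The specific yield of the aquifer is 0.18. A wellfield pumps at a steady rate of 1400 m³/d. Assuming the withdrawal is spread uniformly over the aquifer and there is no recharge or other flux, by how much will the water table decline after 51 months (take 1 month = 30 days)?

A = 10 km² = 1 × 10^7 m²
t = 51 months = 1530 d
ΔV = Q × t = 1400 m³/d × 1530 d = 2.142 × 10^6 m³
Δh = ΔV / (Sy × A) = 2.142 × 10^6 / (0.18 × 1 × 10^7) = 1.19 m

Δh ≈ 1.19 m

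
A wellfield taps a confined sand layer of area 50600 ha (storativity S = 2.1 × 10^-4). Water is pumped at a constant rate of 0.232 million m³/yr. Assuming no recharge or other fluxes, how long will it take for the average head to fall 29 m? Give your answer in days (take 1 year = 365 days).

t ≈ 4850 days

A = 50600 ha = 5.06 × 10^8 m²
ΔV = S × A × Δh = 2.1 × 10^-4 × 5.06 × 10^8 × 29 = 3.082 × 10^6 m³
Q = 0.232 million m³/yr = 635.6 m³/d
t = ΔV / Q = 3.082 × 10^6 m³ / 635.6 m³/d = 4848 d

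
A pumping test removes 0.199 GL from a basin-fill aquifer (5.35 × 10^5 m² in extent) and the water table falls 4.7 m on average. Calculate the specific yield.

Sy ≈ 0.079

ΔV = 0.199 GL = 1.99 × 10^5 m³
Sy = ΔV / (A × Δh) = 1.99 × 10^5 m³ / (5.35 × 10^5 m² × 4.7 m) = 0.07914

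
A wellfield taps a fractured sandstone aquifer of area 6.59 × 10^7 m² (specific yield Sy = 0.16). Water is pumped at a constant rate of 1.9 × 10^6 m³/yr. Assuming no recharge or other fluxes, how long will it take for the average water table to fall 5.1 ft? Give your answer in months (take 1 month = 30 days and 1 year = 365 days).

t ≈ 105 months

Δh = 5.1 ft = 1.554 m
ΔV = Sy × A × Δh = 0.16 × 6.59 × 10^7 × 1.554 = 1.639 × 10^7 m³
Q = 1.9 × 10^6 m³/yr = 5205 m³/d
t = ΔV / Q = 1.639 × 10^7 m³ / 5205 m³/d = 3149 d
t = 3149 d ≈ 105 months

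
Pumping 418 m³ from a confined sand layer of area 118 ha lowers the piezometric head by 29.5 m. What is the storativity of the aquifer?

S ≈ 1.2 × 10^-5

A = 118 ha = 1.18 × 10^6 m²
S = ΔV / (A × Δh) = 418 m³ / (1.18 × 10^6 m² × 29.5 m) = 1.201 × 10^-5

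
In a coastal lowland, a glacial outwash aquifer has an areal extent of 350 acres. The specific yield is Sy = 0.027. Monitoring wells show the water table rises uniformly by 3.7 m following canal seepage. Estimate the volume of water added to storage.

A = 350 acres = 1.416 × 10^6 m²
ΔV = Sy × A × Δh = 0.027 × 1.416 × 10^6 m² × 3.7 m = 1.415 × 10^5 m³

ΔV ≈ 1.41 × 10^5 m³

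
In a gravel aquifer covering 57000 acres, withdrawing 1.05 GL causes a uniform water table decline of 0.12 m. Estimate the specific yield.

Sy ≈ 0.038

A = 57000 acres = 2.307 × 10^8 m²
ΔV = 1.05 GL = 1.05 × 10^6 m³
Sy = ΔV / (A × Δh) = 1.05 × 10^6 m³ / (2.307 × 10^8 m² × 0.12 m) = 0.03793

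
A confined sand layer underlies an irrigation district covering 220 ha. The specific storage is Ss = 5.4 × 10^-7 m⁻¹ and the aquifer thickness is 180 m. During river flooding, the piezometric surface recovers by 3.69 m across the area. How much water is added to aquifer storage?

S = Ss × b = 5.4 × 10^-7 m⁻¹ × 180 m = 9.72 × 10^-5
A = 220 ha = 2.2 × 10^6 m²
ΔV = S × A × Δh = 9.72 × 10^-5 × 2.2 × 10^6 m² × 3.69 m = 789.1 m³

ΔV ≈ 789 m³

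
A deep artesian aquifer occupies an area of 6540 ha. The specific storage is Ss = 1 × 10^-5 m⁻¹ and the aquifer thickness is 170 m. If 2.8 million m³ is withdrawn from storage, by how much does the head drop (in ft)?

Δh ≈ 82.6 ft

S = Ss × b = 1 × 10^-5 m⁻¹ × 170 m = 1.7 × 10^-3
A = 6540 ha = 6.54 × 10^7 m²
ΔV = 2.8 million m³ = 2.8 × 10^6 m³
Δh = ΔV / (S × A) = 2.8 × 10^6 m³ / (0.0017 × 6.54 × 10^7 m²) = 25.18 m
Δh = 25.18 m = 82.63 ft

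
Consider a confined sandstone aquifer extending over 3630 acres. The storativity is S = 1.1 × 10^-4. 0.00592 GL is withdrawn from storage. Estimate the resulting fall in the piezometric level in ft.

Δh ≈ 12 ft

A = 3630 acres = 1.469 × 10^7 m²
ΔV = 0.00592 GL = 5920 m³
Δh = ΔV / (S × A) = 5920 m³ / (1.1 × 10^-4 × 1.469 × 10^7 m²) = 3.664 m
Δh = 3.664 m = 12.02 ft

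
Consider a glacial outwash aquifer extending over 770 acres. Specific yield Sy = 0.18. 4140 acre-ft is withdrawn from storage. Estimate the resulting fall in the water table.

A = 770 acres = 3.116 × 10^6 m²
ΔV = 4140 acre-ft = 5.107 × 10^6 m³
Δh = ΔV / (Sy × A) = 5.107 × 10^6 m³ / (0.18 × 3.116 × 10^6 m²) = 9.104 m

Δh ≈ 9.1 m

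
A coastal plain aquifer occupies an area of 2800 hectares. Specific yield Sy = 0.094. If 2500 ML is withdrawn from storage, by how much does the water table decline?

Δh ≈ 0.95 m

A = 2800 hectares = 2.8 × 10^7 m²
ΔV = 2500 ML = 2.5 × 10^6 m³
Δh = ΔV / (Sy × A) = 2.5 × 10^6 m³ / (0.094 × 2.8 × 10^7 m²) = 0.9498 m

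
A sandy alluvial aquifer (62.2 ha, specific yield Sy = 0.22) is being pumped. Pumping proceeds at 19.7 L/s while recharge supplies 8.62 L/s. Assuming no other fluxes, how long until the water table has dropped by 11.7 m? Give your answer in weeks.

t ≈ 239 weeks

A = 62.2 ha = 6.22 × 10^5 m²
ΔV = Sy × A × Δh = 0.22 × 6.22 × 10^5 × 11.7 = 1.601 × 10^6 m³
Net withdrawal = 19.7 − 8.62 = 11.08 L/s = 957.3 m³/d
t = ΔV / Q = 1.601 × 10^6 m³ / 957.3 m³/d = 1672 d
t = 1672 d ≈ 238.9 weeks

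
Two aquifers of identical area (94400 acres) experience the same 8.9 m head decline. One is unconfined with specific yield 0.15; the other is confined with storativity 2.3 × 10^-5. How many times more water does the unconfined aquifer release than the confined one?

ΔV_u / ΔV_c ≈ 6520

A = 94400 acres = 3.82 × 10^8 m²
Unconfined: ΔV_u = Sy × A × Δh = 0.15 × 3.82 × 10^8 × 8.9 = 5.1 × 10^8 m³
Confined: ΔV_c = S × A × Δh = 2.3 × 10^-5 × 3.82 × 10^8 × 8.9 = 78200 m³
Ratio = ΔV_u / ΔV_c = Sy / S = 0.15 / 2.3 × 10^-5 = 6522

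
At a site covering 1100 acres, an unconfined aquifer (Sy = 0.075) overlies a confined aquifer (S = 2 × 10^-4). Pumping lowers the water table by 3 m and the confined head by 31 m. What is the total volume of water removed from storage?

ΔV ≈ 1.03 × 10^6 m³

A = 1100 acres = 4.452 × 10^6 m²
Unconfined: ΔV_u = Sy × A × Δh_u = 0.075 × 4.452 × 10^6 × 3 = 1.002 × 10^6 m³
Confined: ΔV_c = S × A × Δh_c = 2 × 10^-4 × 4.452 × 10^6 × 31 = 27600 m³
Total ΔV = 1.002 × 10^6 + 27600 = 1.029 × 10^6 m³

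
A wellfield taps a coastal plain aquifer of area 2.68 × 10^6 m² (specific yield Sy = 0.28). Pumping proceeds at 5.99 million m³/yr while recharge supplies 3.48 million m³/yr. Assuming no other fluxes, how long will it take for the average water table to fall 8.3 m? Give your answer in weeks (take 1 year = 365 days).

t ≈ 129 weeks

ΔV = Sy × A × Δh = 0.28 × 2.68 × 10^6 × 8.3 = 6.228 × 10^6 m³
Net withdrawal = 5.99 − 3.48 = 2.51 million m³/yr = 6877 m³/d
t = ΔV / Q = 6.228 × 10^6 m³ / 6877 m³/d = 905.7 d
t = 905.7 d ≈ 129.4 weeks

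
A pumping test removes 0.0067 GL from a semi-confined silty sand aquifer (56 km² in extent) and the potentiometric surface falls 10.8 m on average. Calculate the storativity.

A = 56 km² = 5.6 × 10^7 m²
ΔV = 0.0067 GL = 6700 m³
S = ΔV / (A × Δh) = 6700 m³ / (5.6 × 10^7 m² × 10.8 m) = 1.108 × 10^-5

S ≈ 1.1 × 10^-5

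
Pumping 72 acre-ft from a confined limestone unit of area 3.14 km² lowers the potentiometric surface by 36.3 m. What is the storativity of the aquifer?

A = 3.14 km² = 3.14 × 10^6 m²
ΔV = 72 acre-ft = 88810 m³
S = ΔV / (A × Δh) = 88810 m³ / (3.14 × 10^6 m² × 36.3 m) = 7.792 × 10^-4

S ≈ 7.8 × 10^-4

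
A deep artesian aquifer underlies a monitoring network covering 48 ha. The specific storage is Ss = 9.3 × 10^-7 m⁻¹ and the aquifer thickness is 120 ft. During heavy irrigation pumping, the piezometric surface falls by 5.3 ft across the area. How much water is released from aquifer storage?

b = 120 ft = 36.58 m
S = Ss × b = 9.3 × 10^-7 m⁻¹ × 36.58 m = 3.402 × 10^-5
A = 48 ha = 4.8 × 10^5 m²
Δh = 5.3 ft = 1.615 m
ΔV = S × A × Δh = 3.402 × 10^-5 × 4.8 × 10^5 m² × 1.615 m = 26.38 m³

ΔV ≈ 26.4 m³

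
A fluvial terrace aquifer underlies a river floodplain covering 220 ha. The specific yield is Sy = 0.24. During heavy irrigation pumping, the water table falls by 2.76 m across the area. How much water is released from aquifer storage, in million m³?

ΔV ≈ 1.46 million m³

A = 220 ha = 2.2 × 10^6 m²
ΔV = Sy × A × Δh = 0.24 × 2.2 × 10^6 m² × 2.76 m = 1.457 × 10^6 m³
ΔV = 1.457 × 10^6 m³ = 1.457 million m³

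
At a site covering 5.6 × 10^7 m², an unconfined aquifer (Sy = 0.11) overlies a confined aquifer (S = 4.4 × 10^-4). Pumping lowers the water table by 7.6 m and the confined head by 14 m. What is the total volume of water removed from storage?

Unconfined: ΔV_u = Sy × A × Δh_u = 0.11 × 5.6 × 10^7 × 7.6 = 4.682 × 10^7 m³
Confined: ΔV_c = S × A × Δh_c = 4.4 × 10^-4 × 5.6 × 10^7 × 14 = 3.45 × 10^5 m³
Total ΔV = 4.682 × 10^7 + 3.45 × 10^5 = 4.716 × 10^7 m³

ΔV ≈ 4.72 × 10^7 m³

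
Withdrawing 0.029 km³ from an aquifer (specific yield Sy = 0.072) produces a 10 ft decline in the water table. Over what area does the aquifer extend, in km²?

A ≈ 132 km²

Δh = 10 ft = 3.048 m
ΔV = 0.029 km³ = 2.9 × 10^7 m³
A = ΔV / (Sy × Δh) = 2.9 × 10^7 / (0.072 × 3.048) = 1.321 × 10^8 m²
A = 1.321 × 10^8 m² = 132.1 km²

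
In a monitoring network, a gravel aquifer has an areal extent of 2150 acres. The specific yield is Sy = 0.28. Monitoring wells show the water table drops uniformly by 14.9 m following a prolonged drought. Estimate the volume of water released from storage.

ΔV ≈ 3.63 × 10^7 m³

A = 2150 acres = 8.701 × 10^6 m²
ΔV = Sy × A × Δh = 0.28 × 8.701 × 10^6 m² × 14.9 m = 3.63 × 10^7 m³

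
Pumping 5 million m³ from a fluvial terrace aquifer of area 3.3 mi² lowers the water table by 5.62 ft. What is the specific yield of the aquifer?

A = 3.3 mi² = 8.547 × 10^6 m²
Δh = 5.62 ft = 1.713 m
ΔV = 5 million m³ = 5 × 10^6 m³
Sy = ΔV / (A × Δh) = 5 × 10^6 m³ / (8.547 × 10^6 m² × 1.713 m) = 0.3415

Sy ≈ 0.34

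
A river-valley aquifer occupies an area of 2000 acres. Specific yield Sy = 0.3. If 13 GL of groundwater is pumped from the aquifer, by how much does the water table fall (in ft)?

A = 2000 acres = 8.094 × 10^6 m²
ΔV = 13 GL = 1.3 × 10^7 m³
Δh = ΔV / (Sy × A) = 1.3 × 10^7 m³ / (0.3 × 8.094 × 10^6 m²) = 5.354 m
Δh = 5.354 m = 17.57 ft

Δh ≈ 17.6 ft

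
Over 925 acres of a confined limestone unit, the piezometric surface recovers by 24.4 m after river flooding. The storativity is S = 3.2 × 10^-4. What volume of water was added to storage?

A = 925 acres = 3.743 × 10^6 m²
ΔV = S × A × Δh = 3.2 × 10^-4 × 3.743 × 10^6 m² × 24.4 m = 29230 m³

ΔV ≈ 29200 m³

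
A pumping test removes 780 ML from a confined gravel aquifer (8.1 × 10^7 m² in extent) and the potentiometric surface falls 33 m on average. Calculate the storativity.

ΔV = 780 ML = 7.8 × 10^5 m³
S = ΔV / (A × Δh) = 7.8 × 10^5 m³ / (8.1 × 10^7 m² × 33 m) = 2.918 × 10^-4

S ≈ 2.9 × 10^-4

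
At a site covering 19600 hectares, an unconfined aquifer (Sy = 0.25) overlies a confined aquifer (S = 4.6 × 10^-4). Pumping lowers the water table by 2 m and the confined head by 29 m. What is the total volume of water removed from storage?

A = 19600 hectares = 1.96 × 10^8 m²
Unconfined: ΔV_u = Sy × A × Δh_u = 0.25 × 1.96 × 10^8 × 2 = 9.8 × 10^7 m³
Confined: ΔV_c = S × A × Δh_c = 4.6 × 10^-4 × 1.96 × 10^8 × 29 = 2.615 × 10^6 m³
Total ΔV = 9.8 × 10^7 + 2.615 × 10^6 = 1.006 × 10^8 m³

ΔV ≈ 1.01 × 10^8 m³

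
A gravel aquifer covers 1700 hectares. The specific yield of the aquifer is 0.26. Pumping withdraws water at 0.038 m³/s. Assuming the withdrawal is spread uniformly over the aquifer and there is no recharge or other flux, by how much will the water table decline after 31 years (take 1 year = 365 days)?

Δh ≈ 8.4 m

A = 1700 hectares = 1.7 × 10^7 m²
Q = 0.038 m³/s = 3283 m³/d
t = 31 years = 11320 d
ΔV = Q × t = 3283 m³/d × 11320 d = 3.715 × 10^7 m³
Δh = ΔV / (Sy × A) = 3.715 × 10^7 / (0.26 × 1.7 × 10^7) = 8.405 m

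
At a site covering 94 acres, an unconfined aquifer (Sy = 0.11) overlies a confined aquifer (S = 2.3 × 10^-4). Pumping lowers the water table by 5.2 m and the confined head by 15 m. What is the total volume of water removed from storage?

ΔV ≈ 2.19 × 10^5 m³

A = 94 acres = 3.804 × 10^5 m²
Unconfined: ΔV_u = Sy × A × Δh_u = 0.11 × 3.804 × 10^5 × 5.2 = 2.176 × 10^5 m³
Confined: ΔV_c = S × A × Δh_c = 2.3 × 10^-4 × 3.804 × 10^5 × 15 = 1312 m³
Total ΔV = 2.176 × 10^5 + 1312 = 2.189 × 10^5 m³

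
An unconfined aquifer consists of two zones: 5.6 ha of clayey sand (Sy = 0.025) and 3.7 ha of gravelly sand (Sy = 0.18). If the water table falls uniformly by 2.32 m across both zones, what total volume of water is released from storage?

ΔV ≈ 18700 m³

A₁ = 5.6 ha = 56000 m²; A₂ = 3.7 ha = 37000 m²
ΔV₁ = 0.025 × 56000 × 2.32 = 3248 m³
ΔV₂ = 0.18 × 37000 × 2.32 = 15450 m³
ΔV = ΔV₁ + ΔV₂ = 18700 m³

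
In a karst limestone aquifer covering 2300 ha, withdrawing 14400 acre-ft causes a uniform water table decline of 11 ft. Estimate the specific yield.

A = 2300 ha = 2.3 × 10^7 m²
Δh = 11 ft = 3.353 m
ΔV = 14400 acre-ft = 1.776 × 10^7 m³
Sy = ΔV / (A × Δh) = 1.776 × 10^7 m³ / (2.3 × 10^7 m² × 3.353 m) = 0.2303

Sy ≈ 0.23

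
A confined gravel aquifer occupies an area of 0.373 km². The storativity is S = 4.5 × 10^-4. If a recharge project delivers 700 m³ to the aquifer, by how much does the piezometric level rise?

A = 0.373 km² = 3.73 × 10^5 m²
Δh = ΔV / (S × A) = 700 m³ / (4.5 × 10^-4 × 3.73 × 10^5 m²) = 4.17 m

Δh ≈ 4.17 m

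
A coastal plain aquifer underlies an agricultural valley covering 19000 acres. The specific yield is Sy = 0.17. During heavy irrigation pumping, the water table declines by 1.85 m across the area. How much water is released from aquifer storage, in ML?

ΔV ≈ 24200 ML

A = 19000 acres = 7.689 × 10^7 m²
ΔV = Sy × A × Δh = 0.17 × 7.689 × 10^7 m² × 1.85 m = 2.418 × 10^7 m³
ΔV = 2.418 × 10^7 m³ = 24180 ML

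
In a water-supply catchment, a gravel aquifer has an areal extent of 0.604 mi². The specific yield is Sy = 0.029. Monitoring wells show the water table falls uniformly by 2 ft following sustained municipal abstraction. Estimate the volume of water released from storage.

ΔV ≈ 27700 m³

A = 0.604 mi² = 1.564 × 10^6 m²
Δh = 2 ft = 0.6096 m
ΔV = Sy × A × Δh = 0.029 × 1.564 × 10^6 m² × 0.6096 m = 27660 m³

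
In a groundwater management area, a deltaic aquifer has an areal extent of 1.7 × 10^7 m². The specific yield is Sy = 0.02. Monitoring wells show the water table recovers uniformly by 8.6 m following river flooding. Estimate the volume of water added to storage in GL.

ΔV = Sy × A × Δh = 0.02 × 1.7 × 10^7 m² × 8.6 m = 2.924 × 10^6 m³
ΔV = 2.924 × 10^6 m³ = 2.924 GL

ΔV ≈ 2.92 GL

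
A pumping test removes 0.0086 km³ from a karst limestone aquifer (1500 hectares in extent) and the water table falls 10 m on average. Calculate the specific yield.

Sy ≈ 0.057

A = 1500 hectares = 1.5 × 10^7 m²
ΔV = 0.0086 km³ = 8.6 × 10^6 m³
Sy = ΔV / (A × Δh) = 8.6 × 10^6 m³ / (1.5 × 10^7 m² × 10 m) = 0.05733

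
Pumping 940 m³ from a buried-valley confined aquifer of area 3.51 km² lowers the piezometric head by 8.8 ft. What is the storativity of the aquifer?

S ≈ 1 × 10^-4

A = 3.51 km² = 3.51 × 10^6 m²
Δh = 8.8 ft = 2.682 m
S = ΔV / (A × Δh) = 940 m³ / (3.51 × 10^6 m² × 2.682 m) = 9.984 × 10^-5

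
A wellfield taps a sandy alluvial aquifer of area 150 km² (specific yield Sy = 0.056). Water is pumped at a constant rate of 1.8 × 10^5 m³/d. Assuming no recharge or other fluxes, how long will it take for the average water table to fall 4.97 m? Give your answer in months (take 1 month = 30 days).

t ≈ 7.73 months

A = 150 km² = 1.5 × 10^8 m²
ΔV = Sy × A × Δh = 0.056 × 1.5 × 10^8 × 4.97 = 4.175 × 10^7 m³
t = ΔV / Q = 4.175 × 10^7 m³ / 1.8 × 10^5 m³/d = 231.9 d
t = 231.9 d ≈ 7.731 months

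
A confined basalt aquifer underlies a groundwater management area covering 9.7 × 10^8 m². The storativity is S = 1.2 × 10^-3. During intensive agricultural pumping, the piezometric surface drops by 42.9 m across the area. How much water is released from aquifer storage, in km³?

ΔV ≈ 0.0499 km³

ΔV = S × A × Δh = 0.0012 × 9.7 × 10^8 m² × 42.9 m = 4.994 × 10^7 m³
ΔV = 4.994 × 10^7 m³ = 0.04994 km³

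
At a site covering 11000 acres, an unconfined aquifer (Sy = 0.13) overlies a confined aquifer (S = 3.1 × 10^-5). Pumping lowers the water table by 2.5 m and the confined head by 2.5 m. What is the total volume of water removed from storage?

ΔV ≈ 1.45 × 10^7 m³

A = 11000 acres = 4.452 × 10^7 m²
Unconfined: ΔV_u = Sy × A × Δh_u = 0.13 × 4.452 × 10^7 × 2.5 = 1.447 × 10^7 m³
Confined: ΔV_c = S × A × Δh_c = 3.1 × 10^-5 × 4.452 × 10^7 × 2.5 = 3450 m³
Total ΔV = 1.447 × 10^7 + 3450 = 1.447 × 10^7 m³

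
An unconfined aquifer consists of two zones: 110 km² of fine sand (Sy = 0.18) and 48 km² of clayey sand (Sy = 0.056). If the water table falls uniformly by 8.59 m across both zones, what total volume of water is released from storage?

A₁ = 110 km² = 1.1 × 10^8 m²; A₂ = 48 km² = 4.8 × 10^7 m²
ΔV₁ = 0.18 × 1.1 × 10^8 × 8.59 = 1.701 × 10^8 m³
ΔV₂ = 0.056 × 4.8 × 10^7 × 8.59 = 2.309 × 10^7 m³
ΔV = ΔV₁ + ΔV₂ = 1.932 × 10^8 m³

ΔV ≈ 1.93 × 10^8 m³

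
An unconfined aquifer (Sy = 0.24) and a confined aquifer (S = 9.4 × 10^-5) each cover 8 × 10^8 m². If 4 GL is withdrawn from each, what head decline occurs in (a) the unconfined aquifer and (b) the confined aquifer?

Δh_u ≈ 0.0208 m; Δh_c ≈ 53.2 m

ΔV = 4 GL = 4 × 10^6 m³
Unconfined: Δh_u = ΔV/(Sy·A) = 4 × 10^6/(0.24 × 8 × 10^8) = 0.02083 m
Confined: Δh_c = ΔV/(S·A) = 4 × 10^6/(9.4 × 10^-5 × 8 × 10^8) = 53.19 m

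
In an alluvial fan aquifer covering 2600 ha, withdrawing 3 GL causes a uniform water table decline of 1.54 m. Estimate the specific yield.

A = 2600 ha = 2.6 × 10^7 m²
ΔV = 3 GL = 3 × 10^6 m³
Sy = ΔV / (A × Δh) = 3 × 10^6 m³ / (2.6 × 10^7 m² × 1.54 m) = 0.07493

Sy ≈ 0.075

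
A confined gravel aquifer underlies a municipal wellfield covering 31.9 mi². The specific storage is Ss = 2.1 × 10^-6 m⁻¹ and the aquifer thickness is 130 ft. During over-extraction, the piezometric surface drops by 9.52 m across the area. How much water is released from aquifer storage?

b = 130 ft = 39.62 m
S = Ss × b = 2.1 × 10^-6 m⁻¹ × 39.62 m = 8.321 × 10^-5
A = 31.9 mi² = 8.262 × 10^7 m²
ΔV = S × A × Δh = 8.321 × 10^-5 × 8.262 × 10^7 m² × 9.52 m = 65450 m³

ΔV ≈ 65400 m³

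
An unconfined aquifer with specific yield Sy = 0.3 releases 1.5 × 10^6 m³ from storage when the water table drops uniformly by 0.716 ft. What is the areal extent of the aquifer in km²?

A ≈ 22.9 km²

Δh = 0.716 ft = 0.2182 m
A = ΔV / (Sy × Δh) = 1.5 × 10^6 / (0.3 × 0.2182) = 2.291 × 10^7 m²
A = 2.291 × 10^7 m² = 22.91 km²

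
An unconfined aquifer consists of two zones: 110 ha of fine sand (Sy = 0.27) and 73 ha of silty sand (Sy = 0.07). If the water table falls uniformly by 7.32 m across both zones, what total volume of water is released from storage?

A₁ = 110 ha = 1.1 × 10^6 m²; A₂ = 73 ha = 7.3 × 10^5 m²
ΔV₁ = 0.27 × 1.1 × 10^6 × 7.32 = 2.174 × 10^6 m³
ΔV₂ = 0.07 × 7.3 × 10^5 × 7.32 = 3.741 × 10^5 m³
ΔV = ΔV₁ + ΔV₂ = 2.548 × 10^6 m³

ΔV ≈ 2.55 × 10^6 m³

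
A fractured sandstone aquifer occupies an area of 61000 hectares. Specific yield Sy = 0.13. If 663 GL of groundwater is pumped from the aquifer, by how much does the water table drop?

Δh ≈ 8.36 m

A = 61000 hectares = 6.1 × 10^8 m²
ΔV = 663 GL = 6.63 × 10^8 m³
Δh = ΔV / (Sy × A) = 6.63 × 10^8 m³ / (0.13 × 6.1 × 10^8 m²) = 8.361 m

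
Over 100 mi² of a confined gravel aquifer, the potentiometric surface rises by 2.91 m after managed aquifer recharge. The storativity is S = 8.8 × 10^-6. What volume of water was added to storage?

A = 100 mi² = 2.59 × 10^8 m²
ΔV = S × A × Δh = 8.8 × 10^-6 × 2.59 × 10^8 m² × 2.91 m = 6632 m³

ΔV ≈ 6630 m³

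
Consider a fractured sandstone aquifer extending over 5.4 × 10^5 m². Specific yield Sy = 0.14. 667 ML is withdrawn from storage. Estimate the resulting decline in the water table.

ΔV = 667 ML = 6.67 × 10^5 m³
Δh = ΔV / (Sy × A) = 6.67 × 10^5 m³ / (0.14 × 5.4 × 10^5 m²) = 8.823 m

Δh ≈ 8.82 m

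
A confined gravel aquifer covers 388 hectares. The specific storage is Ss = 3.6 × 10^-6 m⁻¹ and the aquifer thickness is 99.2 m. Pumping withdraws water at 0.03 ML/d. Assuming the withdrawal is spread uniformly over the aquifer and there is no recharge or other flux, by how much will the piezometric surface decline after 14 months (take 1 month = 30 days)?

S = Ss × b = 3.6 × 10^-6 m⁻¹ × 99.2 m = 3.571 × 10^-4
A = 388 hectares = 3.88 × 10^6 m²
Q = 0.03 ML/d = 30 m³/d
t = 14 months = 420 d
ΔV = Q × t = 30 m³/d × 420 d = 12600 m³
Δh = ΔV / (S × A) = 12600 / (3.571 × 10^-4 × 3.88 × 10^6) = 9.093 m

Δh ≈ 9.09 m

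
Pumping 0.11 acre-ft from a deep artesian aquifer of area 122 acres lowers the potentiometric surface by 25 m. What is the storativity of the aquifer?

A = 122 acres = 4.937 × 10^5 m²
ΔV = 0.11 acre-ft = 135.7 m³
S = ΔV / (A × Δh) = 135.7 m³ / (4.937 × 10^5 m² × 25 m) = 1.099 × 10^-5

S ≈ 1.1 × 10^-5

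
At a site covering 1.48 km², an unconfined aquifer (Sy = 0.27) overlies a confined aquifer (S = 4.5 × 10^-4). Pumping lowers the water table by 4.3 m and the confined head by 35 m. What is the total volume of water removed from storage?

ΔV ≈ 1.74 × 10^6 m³

A = 1.48 km² = 1.48 × 10^6 m²
Unconfined: ΔV_u = Sy × A × Δh_u = 0.27 × 1.48 × 10^6 × 4.3 = 1.718 × 10^6 m³
Confined: ΔV_c = S × A × Δh_c = 4.5 × 10^-4 × 1.48 × 10^6 × 35 = 23310 m³
Total ΔV = 1.718 × 10^6 + 23310 = 1.742 × 10^6 m³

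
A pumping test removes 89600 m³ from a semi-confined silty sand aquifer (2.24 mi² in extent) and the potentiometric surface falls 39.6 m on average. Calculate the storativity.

S ≈ 3.9 × 10^-4

A = 2.24 mi² = 5.802 × 10^6 m²
S = ΔV / (A × Δh) = 89600 m³ / (5.802 × 10^6 m² × 39.6 m) = 3.9 × 10^-4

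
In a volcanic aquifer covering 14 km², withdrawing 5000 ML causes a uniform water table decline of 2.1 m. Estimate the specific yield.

A = 14 km² = 1.4 × 10^7 m²
ΔV = 5000 ML = 5 × 10^6 m³
Sy = ΔV / (A × Δh) = 5 × 10^6 m³ / (1.4 × 10^7 m² × 2.1 m) = 0.1701

Sy ≈ 0.17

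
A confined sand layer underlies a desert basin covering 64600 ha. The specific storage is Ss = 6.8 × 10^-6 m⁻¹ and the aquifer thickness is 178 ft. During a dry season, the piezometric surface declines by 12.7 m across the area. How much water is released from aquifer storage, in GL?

ΔV ≈ 3.03 GL

b = 178 ft = 54.25 m
S = Ss × b = 6.8 × 10^-6 m⁻¹ × 54.25 m = 3.689 × 10^-4
A = 64600 ha = 6.46 × 10^8 m²
ΔV = S × A × Δh = 3.689 × 10^-4 × 6.46 × 10^8 m² × 12.7 m = 3.027 × 10^6 m³
ΔV = 3.027 × 10^6 m³ = 3.027 GL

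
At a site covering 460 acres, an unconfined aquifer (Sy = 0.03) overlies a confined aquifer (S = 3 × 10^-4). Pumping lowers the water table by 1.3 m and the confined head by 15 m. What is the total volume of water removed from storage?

ΔV ≈ 81000 m³

A = 460 acres = 1.862 × 10^6 m²
Unconfined: ΔV_u = Sy × A × Δh_u = 0.03 × 1.862 × 10^6 × 1.3 = 72600 m³
Confined: ΔV_c = S × A × Δh_c = 3 × 10^-4 × 1.862 × 10^6 × 15 = 8377 m³
Total ΔV = 72600 + 8377 = 80980 m³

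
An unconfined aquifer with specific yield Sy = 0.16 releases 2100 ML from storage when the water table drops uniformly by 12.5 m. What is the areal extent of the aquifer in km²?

ΔV = 2100 ML = 2.1 × 10^6 m³
A = ΔV / (Sy × Δh) = 2.1 × 10^6 / (0.16 × 12.5) = 1.05 × 10^6 m²
A = 1.05 × 10^6 m² = 1.05 km²

A ≈ 1.05 km²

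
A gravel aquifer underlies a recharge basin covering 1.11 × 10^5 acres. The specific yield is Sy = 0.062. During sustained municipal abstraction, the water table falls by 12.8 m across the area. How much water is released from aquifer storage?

A = 1.11 × 10^5 acres = 4.492 × 10^8 m²
ΔV = Sy × A × Δh = 0.062 × 4.492 × 10^8 m² × 12.8 m = 3.565 × 10^8 m³

ΔV ≈ 3.56 × 10^8 m³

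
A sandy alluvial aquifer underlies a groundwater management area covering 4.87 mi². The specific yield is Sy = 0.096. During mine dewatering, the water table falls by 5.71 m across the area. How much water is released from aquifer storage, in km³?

A = 4.87 mi² = 1.261 × 10^7 m²
ΔV = Sy × A × Δh = 0.096 × 1.261 × 10^7 m² × 5.71 m = 6.914 × 10^6 m³
ΔV = 6.914 × 10^6 m³ = 0.006914 km³

ΔV ≈ 0.00691 km³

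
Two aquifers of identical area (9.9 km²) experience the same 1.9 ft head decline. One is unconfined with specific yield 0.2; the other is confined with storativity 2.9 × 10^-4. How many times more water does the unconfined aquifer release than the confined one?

A = 9.9 km² = 9.9 × 10^6 m²
Δh = 1.9 ft = 0.5791 m
Unconfined: ΔV_u = Sy × A × Δh = 0.2 × 9.9 × 10^6 × 0.5791 = 1.147 × 10^6 m³
Confined: ΔV_c = S × A × Δh = 2.9 × 10^-4 × 9.9 × 10^6 × 0.5791 = 1663 m³
Ratio = ΔV_u / ΔV_c = Sy / S = 0.2 / 2.9 × 10^-4 = 689.7

ΔV_u / ΔV_c ≈ 690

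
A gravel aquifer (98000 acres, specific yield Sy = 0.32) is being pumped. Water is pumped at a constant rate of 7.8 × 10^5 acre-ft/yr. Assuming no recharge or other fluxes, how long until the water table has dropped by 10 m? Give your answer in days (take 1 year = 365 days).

A = 98000 acres = 3.966 × 10^8 m²
ΔV = Sy × A × Δh = 0.32 × 3.966 × 10^8 × 10 = 1.269 × 10^9 m³
Q = 7.8 × 10^5 acre-ft/yr = 2.636 × 10^6 m³/d
t = ΔV / Q = 1.269 × 10^9 m³ / 2.636 × 10^6 m³/d = 481.5 d

t ≈ 481 days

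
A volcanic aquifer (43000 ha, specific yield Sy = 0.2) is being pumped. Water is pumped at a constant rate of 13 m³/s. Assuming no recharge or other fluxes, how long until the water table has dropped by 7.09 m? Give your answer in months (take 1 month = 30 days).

t ≈ 18.1 months

A = 43000 ha = 4.3 × 10^8 m²
ΔV = Sy × A × Δh = 0.2 × 4.3 × 10^8 × 7.09 = 6.097 × 10^8 m³
Q = 13 m³/s = 1.123 × 10^6 m³/d
t = ΔV / Q = 6.097 × 10^8 m³ / 1.123 × 10^6 m³/d = 542.9 d
t = 542.9 d ≈ 18.1 months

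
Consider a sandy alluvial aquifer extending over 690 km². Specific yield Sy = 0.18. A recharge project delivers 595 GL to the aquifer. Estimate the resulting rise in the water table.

A = 690 km² = 6.9 × 10^8 m²
ΔV = 595 GL = 5.95 × 10^8 m³
Δh = ΔV / (Sy × A) = 5.95 × 10^8 m³ / (0.18 × 6.9 × 10^8 m²) = 4.791 m

Δh ≈ 4.79 m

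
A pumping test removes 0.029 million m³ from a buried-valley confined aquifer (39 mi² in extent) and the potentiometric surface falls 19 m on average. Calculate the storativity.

A = 39 mi² = 1.01 × 10^8 m²
ΔV = 0.029 million m³ = 29000 m³
S = ΔV / (A × Δh) = 29000 m³ / (1.01 × 10^8 m² × 19 m) = 1.511 × 10^-5

S ≈ 1.5 × 10^-5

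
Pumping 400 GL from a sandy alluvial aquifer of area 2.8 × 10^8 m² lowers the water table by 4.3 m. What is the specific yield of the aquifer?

ΔV = 400 GL = 4 × 10^8 m³
Sy = ΔV / (A × Δh) = 4 × 10^8 m³ / (2.8 × 10^8 m² × 4.3 m) = 0.3322

Sy ≈ 0.33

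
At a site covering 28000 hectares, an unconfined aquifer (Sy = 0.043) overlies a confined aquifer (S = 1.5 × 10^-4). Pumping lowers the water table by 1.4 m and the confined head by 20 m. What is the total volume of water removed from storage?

ΔV ≈ 1.77 × 10^7 m³

A = 28000 hectares = 2.8 × 10^8 m²
Unconfined: ΔV_u = Sy × A × Δh_u = 0.043 × 2.8 × 10^8 × 1.4 = 1.686 × 10^7 m³
Confined: ΔV_c = S × A × Δh_c = 1.5 × 10^-4 × 2.8 × 10^8 × 20 = 8.4 × 10^5 m³
Total ΔV = 1.686 × 10^7 + 8.4 × 10^5 = 1.77 × 10^7 m³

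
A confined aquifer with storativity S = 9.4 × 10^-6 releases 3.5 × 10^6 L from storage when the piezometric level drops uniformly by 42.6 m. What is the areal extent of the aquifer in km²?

A ≈ 8.74 km²

ΔV = 3.5 × 10^6 L = 3500 m³
A = ΔV / (S × Δh) = 3500 / (9.4 × 10^-6 × 42.6) = 8.74 × 10^6 m²
A = 8.74 × 10^6 m² = 8.74 km²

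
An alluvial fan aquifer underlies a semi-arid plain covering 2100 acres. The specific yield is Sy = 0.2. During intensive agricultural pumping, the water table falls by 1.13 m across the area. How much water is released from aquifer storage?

A = 2100 acres = 8.498 × 10^6 m²
ΔV = Sy × A × Δh = 0.2 × 8.498 × 10^6 m² × 1.13 m = 1.921 × 10^6 m³

ΔV ≈ 1.92 × 10^6 m³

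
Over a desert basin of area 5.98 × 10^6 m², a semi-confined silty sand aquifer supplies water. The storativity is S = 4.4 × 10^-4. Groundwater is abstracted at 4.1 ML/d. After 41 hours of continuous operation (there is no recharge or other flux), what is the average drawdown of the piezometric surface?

Δh ≈ 2.66 m

Q = 4.1 ML/d = 4100 m³/d
t = 41 hours = 1.708 d
ΔV = Q × t = 4100 m³/d × 1.708 d = 7004 m³
Δh = ΔV / (S × A) = 7004 / (4.4 × 10^-4 × 5.98 × 10^6) = 2.662 m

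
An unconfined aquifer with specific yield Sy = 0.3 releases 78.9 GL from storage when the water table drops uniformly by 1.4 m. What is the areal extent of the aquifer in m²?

ΔV = 78.9 GL = 7.89 × 10^7 m³
A = ΔV / (Sy × Δh) = 7.89 × 10^7 / (0.3 × 1.4) = 1.879 × 10^8 m²

A ≈ 1.88 × 10^8 m²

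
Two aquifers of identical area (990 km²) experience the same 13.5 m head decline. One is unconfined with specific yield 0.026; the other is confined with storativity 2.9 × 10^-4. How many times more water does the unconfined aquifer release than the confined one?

A = 990 km² = 9.9 × 10^8 m²
Unconfined: ΔV_u = Sy × A × Δh = 0.026 × 9.9 × 10^8 × 13.5 = 3.475 × 10^8 m³
Confined: ΔV_c = S × A × Δh = 2.9 × 10^-4 × 9.9 × 10^8 × 13.5 = 3.876 × 10^6 m³
Ratio = ΔV_u / ΔV_c = Sy / S = 0.026 / 2.9 × 10^-4 = 89.66

ΔV_u / ΔV_c ≈ 89.7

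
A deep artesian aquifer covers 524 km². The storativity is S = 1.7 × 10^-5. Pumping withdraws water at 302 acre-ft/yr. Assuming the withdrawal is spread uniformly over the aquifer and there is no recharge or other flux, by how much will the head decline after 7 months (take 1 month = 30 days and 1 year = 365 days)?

A = 524 km² = 5.24 × 10^8 m²
Q = 302 acre-ft/yr = 1021 m³/d
t = 7 months = 210 d
ΔV = Q × t = 1021 m³/d × 210 d = 2.143 × 10^5 m³
Δh = ΔV / (S × A) = 2.143 × 10^5 / (1.7 × 10^-5 × 5.24 × 10^8) = 24.06 m

Δh ≈ 24.1 m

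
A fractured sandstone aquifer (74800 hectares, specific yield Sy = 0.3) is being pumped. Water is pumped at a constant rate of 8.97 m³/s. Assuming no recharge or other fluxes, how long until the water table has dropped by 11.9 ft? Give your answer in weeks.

t ≈ 150 weeks

A = 74800 hectares = 7.48 × 10^8 m²
Δh = 11.9 ft = 3.627 m
ΔV = Sy × A × Δh = 0.3 × 7.48 × 10^8 × 3.627 = 8.139 × 10^8 m³
Q = 8.97 m³/s = 7.75 × 10^5 m³/d
t = ΔV / Q = 8.139 × 10^8 m³ / 7.75 × 10^5 m³/d = 1050 d
t = 1050 d ≈ 150 weeks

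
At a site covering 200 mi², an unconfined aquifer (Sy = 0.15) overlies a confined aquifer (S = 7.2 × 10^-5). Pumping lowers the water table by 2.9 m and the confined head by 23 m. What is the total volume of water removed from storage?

ΔV ≈ 2.26 × 10^8 m³

A = 200 mi² = 5.18 × 10^8 m²
Unconfined: ΔV_u = Sy × A × Δh_u = 0.15 × 5.18 × 10^8 × 2.9 = 2.253 × 10^8 m³
Confined: ΔV_c = S × A × Δh_c = 7.2 × 10^-5 × 5.18 × 10^8 × 23 = 8.578 × 10^5 m³
Total ΔV = 2.253 × 10^8 + 8.578 × 10^5 = 2.262 × 10^8 m³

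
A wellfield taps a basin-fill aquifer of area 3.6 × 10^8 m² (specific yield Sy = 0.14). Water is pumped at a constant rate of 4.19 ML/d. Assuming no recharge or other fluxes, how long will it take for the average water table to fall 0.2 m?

ΔV = Sy × A × Δh = 0.14 × 3.6 × 10^8 × 0.2 = 1.008 × 10^7 m³
Q = 4.19 ML/d = 4190 m³/d
t = ΔV / Q = 1.008 × 10^7 m³ / 4190 m³/d = 2406 d

t ≈ 2410 days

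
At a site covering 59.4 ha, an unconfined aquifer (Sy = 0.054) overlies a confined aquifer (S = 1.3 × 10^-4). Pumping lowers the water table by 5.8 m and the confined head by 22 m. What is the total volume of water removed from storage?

ΔV ≈ 1.88 × 10^5 m³

A = 59.4 ha = 5.94 × 10^5 m²
Unconfined: ΔV_u = Sy × A × Δh_u = 0.054 × 5.94 × 10^5 × 5.8 = 1.86 × 10^5 m³
Confined: ΔV_c = S × A × Δh_c = 1.3 × 10^-4 × 5.94 × 10^5 × 22 = 1699 m³
Total ΔV = 1.86 × 10^5 + 1699 = 1.877 × 10^5 m³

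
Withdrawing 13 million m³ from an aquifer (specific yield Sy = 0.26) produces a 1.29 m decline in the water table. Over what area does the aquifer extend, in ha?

A ≈ 3880 ha

ΔV = 13 million m³ = 1.3 × 10^7 m³
A = ΔV / (Sy × Δh) = 1.3 × 10^7 / (0.26 × 1.29) = 3.876 × 10^7 m²
A = 3.876 × 10^7 m² = 3876 ha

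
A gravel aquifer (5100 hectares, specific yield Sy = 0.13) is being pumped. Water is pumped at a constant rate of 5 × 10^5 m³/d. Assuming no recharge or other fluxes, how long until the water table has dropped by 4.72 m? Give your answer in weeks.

A = 5100 hectares = 5.1 × 10^7 m²
ΔV = Sy × A × Δh = 0.13 × 5.1 × 10^7 × 4.72 = 3.129 × 10^7 m³
t = ΔV / Q = 3.129 × 10^7 m³ / 5 × 10^5 m³/d = 62.59 d
t = 62.59 d ≈ 8.941 weeks

t ≈ 8.94 weeks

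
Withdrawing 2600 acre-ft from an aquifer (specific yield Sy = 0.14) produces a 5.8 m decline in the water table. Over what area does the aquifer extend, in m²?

ΔV = 2600 acre-ft = 3.207 × 10^6 m³
A = ΔV / (Sy × Δh) = 3.207 × 10^6 / (0.14 × 5.8) = 3.95 × 10^6 m²

A ≈ 3.95 × 10^6 m²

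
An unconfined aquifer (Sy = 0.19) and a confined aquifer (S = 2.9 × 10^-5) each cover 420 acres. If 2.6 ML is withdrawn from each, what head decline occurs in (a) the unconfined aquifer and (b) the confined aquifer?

A = 420 acres = 1.7 × 10^6 m²
ΔV = 2.6 ML = 2600 m³
Unconfined: Δh_u = ΔV/(Sy·A) = 2600/(0.19 × 1.7 × 10^6) = 0.008051 m
Confined: Δh_c = ΔV/(S·A) = 2600/(2.9 × 10^-5 × 1.7 × 10^6) = 52.75 m

Δh_u ≈ 0.00805 m; Δh_c ≈ 52.7 m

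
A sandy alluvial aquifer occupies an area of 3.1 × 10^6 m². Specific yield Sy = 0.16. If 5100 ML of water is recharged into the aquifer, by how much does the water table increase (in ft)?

Δh ≈ 33.7 ft

ΔV = 5100 ML = 5.1 × 10^6 m³
Δh = ΔV / (Sy × A) = 5.1 × 10^6 m³ / (0.16 × 3.1 × 10^6 m²) = 10.28 m
Δh = 10.28 m = 33.73 ft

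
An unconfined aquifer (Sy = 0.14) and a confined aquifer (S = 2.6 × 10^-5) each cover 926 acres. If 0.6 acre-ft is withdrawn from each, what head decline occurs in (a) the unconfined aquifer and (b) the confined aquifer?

Δh_u ≈ 0.00141 m; Δh_c ≈ 7.6 m

A = 926 acres = 3.747 × 10^6 m²
ΔV = 0.6 acre-ft = 740.1 m³
Unconfined: Δh_u = ΔV/(Sy·A) = 740.1/(0.14 × 3.747 × 10^6) = 0.001411 m
Confined: Δh_c = ΔV/(S·A) = 740.1/(2.6 × 10^-5 × 3.747 × 10^6) = 7.596 m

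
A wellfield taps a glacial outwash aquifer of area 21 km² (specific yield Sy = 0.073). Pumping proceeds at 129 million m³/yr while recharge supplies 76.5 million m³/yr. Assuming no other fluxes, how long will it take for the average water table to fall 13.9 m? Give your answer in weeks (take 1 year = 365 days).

A = 21 km² = 2.1 × 10^7 m²
ΔV = Sy × A × Δh = 0.073 × 2.1 × 10^7 × 13.9 = 2.131 × 10^7 m³
Net withdrawal = 129 − 76.5 = 52.5 million m³/yr = 1.438 × 10^5 m³/d
t = ΔV / Q = 2.131 × 10^7 m³ / 1.438 × 10^5 m³/d = 148.1 d
t = 148.1 d ≈ 21.16 weeks

t ≈ 21.2 weeks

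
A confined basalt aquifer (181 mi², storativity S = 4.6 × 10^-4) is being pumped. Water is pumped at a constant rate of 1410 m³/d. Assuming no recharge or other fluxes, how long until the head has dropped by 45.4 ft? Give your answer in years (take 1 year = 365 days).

A = 181 mi² = 4.688 × 10^8 m²
Δh = 45.4 ft = 13.84 m
ΔV = S × A × Δh = 4.6 × 10^-4 × 4.688 × 10^8 × 13.84 = 2.984 × 10^6 m³
t = ΔV / Q = 2.984 × 10^6 m³ / 1410 m³/d = 2116 d
t = 2116 d ≈ 5.798 years

t ≈ 5.8 years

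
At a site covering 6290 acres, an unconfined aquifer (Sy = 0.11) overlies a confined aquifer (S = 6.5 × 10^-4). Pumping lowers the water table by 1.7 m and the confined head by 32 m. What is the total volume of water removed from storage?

A = 6290 acres = 2.545 × 10^7 m²
Unconfined: ΔV_u = Sy × A × Δh_u = 0.11 × 2.545 × 10^7 × 1.7 = 4.76 × 10^6 m³
Confined: ΔV_c = S × A × Δh_c = 6.5 × 10^-4 × 2.545 × 10^7 × 32 = 5.295 × 10^5 m³
Total ΔV = 4.76 × 10^6 + 5.295 × 10^5 = 5.289 × 10^6 m³

ΔV ≈ 5.29 × 10^6 m³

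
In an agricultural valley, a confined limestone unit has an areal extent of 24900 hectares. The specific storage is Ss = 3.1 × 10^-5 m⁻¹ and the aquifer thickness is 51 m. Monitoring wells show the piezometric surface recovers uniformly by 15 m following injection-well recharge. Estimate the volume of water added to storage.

ΔV ≈ 5.91 × 10^6 m³

S = Ss × b = 3.1 × 10^-5 m⁻¹ × 51 m = 1.581 × 10^-3
A = 24900 hectares = 2.49 × 10^8 m²
ΔV = S × A × Δh = 0.001581 × 2.49 × 10^8 m² × 15 m = 5.905 × 10^6 m³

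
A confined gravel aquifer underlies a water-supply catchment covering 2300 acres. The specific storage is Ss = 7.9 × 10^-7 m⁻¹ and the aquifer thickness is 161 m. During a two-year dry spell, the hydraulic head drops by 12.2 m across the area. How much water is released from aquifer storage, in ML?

S = Ss × b = 7.9 × 10^-7 m⁻¹ × 161 m = 1.272 × 10^-4
A = 2300 acres = 9.308 × 10^6 m²
ΔV = S × A × Δh = 1.272 × 10^-4 × 9.308 × 10^6 m² × 12.2 m = 14440 m³
ΔV = 14440 m³ = 14.44 ML

ΔV ≈ 14.4 ML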